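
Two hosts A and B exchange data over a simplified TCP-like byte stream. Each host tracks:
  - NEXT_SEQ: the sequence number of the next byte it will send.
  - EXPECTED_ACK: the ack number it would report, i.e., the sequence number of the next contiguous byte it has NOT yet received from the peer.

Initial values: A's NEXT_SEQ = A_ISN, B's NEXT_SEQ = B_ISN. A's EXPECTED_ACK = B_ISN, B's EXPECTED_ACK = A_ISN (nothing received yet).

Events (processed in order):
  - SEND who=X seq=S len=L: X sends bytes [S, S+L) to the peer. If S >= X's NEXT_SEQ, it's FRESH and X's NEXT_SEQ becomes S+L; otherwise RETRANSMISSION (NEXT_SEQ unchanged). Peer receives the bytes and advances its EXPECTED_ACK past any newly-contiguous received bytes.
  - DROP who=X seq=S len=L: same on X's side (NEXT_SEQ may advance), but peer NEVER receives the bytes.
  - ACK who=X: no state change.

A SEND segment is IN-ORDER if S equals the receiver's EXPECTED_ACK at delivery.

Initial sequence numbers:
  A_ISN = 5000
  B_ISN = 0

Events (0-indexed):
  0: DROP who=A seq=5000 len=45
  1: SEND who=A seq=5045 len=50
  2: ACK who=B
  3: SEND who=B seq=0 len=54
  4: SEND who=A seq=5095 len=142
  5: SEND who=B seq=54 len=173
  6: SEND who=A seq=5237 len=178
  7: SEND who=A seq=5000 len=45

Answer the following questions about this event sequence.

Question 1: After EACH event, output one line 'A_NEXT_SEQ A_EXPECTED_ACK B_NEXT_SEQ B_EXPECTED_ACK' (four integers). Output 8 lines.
5045 0 0 5000
5095 0 0 5000
5095 0 0 5000
5095 54 54 5000
5237 54 54 5000
5237 227 227 5000
5415 227 227 5000
5415 227 227 5415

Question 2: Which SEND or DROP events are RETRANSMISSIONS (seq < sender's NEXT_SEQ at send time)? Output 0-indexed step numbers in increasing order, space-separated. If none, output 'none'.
Step 0: DROP seq=5000 -> fresh
Step 1: SEND seq=5045 -> fresh
Step 3: SEND seq=0 -> fresh
Step 4: SEND seq=5095 -> fresh
Step 5: SEND seq=54 -> fresh
Step 6: SEND seq=5237 -> fresh
Step 7: SEND seq=5000 -> retransmit

Answer: 7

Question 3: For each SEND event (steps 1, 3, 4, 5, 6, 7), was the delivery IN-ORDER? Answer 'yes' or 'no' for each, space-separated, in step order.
Step 1: SEND seq=5045 -> out-of-order
Step 3: SEND seq=0 -> in-order
Step 4: SEND seq=5095 -> out-of-order
Step 5: SEND seq=54 -> in-order
Step 6: SEND seq=5237 -> out-of-order
Step 7: SEND seq=5000 -> in-order

Answer: no yes no yes no yes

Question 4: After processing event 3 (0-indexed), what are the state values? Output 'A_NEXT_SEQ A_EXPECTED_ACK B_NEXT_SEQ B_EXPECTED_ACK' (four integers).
After event 0: A_seq=5045 A_ack=0 B_seq=0 B_ack=5000
After event 1: A_seq=5095 A_ack=0 B_seq=0 B_ack=5000
After event 2: A_seq=5095 A_ack=0 B_seq=0 B_ack=5000
After event 3: A_seq=5095 A_ack=54 B_seq=54 B_ack=5000

5095 54 54 5000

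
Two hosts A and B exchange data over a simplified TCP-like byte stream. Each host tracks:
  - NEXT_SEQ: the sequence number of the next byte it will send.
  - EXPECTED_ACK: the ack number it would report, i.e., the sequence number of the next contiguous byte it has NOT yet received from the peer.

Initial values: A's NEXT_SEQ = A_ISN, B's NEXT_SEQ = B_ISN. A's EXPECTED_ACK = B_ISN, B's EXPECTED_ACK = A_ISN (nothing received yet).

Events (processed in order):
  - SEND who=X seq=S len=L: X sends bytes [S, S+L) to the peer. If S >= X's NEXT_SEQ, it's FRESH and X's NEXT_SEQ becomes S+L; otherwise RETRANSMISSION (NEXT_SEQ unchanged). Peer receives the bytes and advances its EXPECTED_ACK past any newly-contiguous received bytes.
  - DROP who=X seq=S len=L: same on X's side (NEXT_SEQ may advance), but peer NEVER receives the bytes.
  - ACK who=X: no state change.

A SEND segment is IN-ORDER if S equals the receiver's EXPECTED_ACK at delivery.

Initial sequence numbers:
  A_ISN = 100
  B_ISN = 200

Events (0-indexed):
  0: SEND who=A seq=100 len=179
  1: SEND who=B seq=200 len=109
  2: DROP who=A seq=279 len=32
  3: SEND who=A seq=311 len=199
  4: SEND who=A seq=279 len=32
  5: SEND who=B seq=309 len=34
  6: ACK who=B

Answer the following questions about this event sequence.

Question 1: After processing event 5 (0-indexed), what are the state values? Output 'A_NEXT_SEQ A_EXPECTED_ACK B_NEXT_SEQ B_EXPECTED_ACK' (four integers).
After event 0: A_seq=279 A_ack=200 B_seq=200 B_ack=279
After event 1: A_seq=279 A_ack=309 B_seq=309 B_ack=279
After event 2: A_seq=311 A_ack=309 B_seq=309 B_ack=279
After event 3: A_seq=510 A_ack=309 B_seq=309 B_ack=279
After event 4: A_seq=510 A_ack=309 B_seq=309 B_ack=510
After event 5: A_seq=510 A_ack=343 B_seq=343 B_ack=510

510 343 343 510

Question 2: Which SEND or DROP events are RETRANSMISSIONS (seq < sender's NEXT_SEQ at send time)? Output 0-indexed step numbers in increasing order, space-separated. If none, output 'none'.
Answer: 4

Derivation:
Step 0: SEND seq=100 -> fresh
Step 1: SEND seq=200 -> fresh
Step 2: DROP seq=279 -> fresh
Step 3: SEND seq=311 -> fresh
Step 4: SEND seq=279 -> retransmit
Step 5: SEND seq=309 -> fresh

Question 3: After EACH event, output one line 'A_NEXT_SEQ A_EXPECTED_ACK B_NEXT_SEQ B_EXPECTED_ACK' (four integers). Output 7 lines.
279 200 200 279
279 309 309 279
311 309 309 279
510 309 309 279
510 309 309 510
510 343 343 510
510 343 343 510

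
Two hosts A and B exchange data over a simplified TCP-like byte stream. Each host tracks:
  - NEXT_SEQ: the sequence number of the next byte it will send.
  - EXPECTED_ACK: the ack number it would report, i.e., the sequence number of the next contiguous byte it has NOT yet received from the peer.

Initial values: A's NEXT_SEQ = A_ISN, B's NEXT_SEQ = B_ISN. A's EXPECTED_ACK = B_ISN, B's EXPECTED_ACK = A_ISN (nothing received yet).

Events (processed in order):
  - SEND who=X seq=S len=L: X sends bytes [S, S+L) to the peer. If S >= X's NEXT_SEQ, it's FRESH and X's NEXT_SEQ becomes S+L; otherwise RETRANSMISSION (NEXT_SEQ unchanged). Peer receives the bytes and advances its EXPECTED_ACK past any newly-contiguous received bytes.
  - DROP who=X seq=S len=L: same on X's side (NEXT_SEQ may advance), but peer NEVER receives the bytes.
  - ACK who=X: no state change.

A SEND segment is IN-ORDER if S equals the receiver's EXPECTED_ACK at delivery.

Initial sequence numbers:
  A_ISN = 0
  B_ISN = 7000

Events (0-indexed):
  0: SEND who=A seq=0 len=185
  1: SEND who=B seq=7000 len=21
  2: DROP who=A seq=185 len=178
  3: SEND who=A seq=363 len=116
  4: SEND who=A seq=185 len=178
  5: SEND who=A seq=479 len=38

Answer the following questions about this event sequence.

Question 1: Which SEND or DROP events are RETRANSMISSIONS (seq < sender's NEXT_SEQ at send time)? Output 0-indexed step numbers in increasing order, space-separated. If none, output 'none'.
Answer: 4

Derivation:
Step 0: SEND seq=0 -> fresh
Step 1: SEND seq=7000 -> fresh
Step 2: DROP seq=185 -> fresh
Step 3: SEND seq=363 -> fresh
Step 4: SEND seq=185 -> retransmit
Step 5: SEND seq=479 -> fresh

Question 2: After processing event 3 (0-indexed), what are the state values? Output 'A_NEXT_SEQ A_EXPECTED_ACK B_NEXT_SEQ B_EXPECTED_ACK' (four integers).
After event 0: A_seq=185 A_ack=7000 B_seq=7000 B_ack=185
After event 1: A_seq=185 A_ack=7021 B_seq=7021 B_ack=185
After event 2: A_seq=363 A_ack=7021 B_seq=7021 B_ack=185
After event 3: A_seq=479 A_ack=7021 B_seq=7021 B_ack=185

479 7021 7021 185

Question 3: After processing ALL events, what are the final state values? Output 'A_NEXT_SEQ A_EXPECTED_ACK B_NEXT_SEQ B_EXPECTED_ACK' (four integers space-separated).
After event 0: A_seq=185 A_ack=7000 B_seq=7000 B_ack=185
After event 1: A_seq=185 A_ack=7021 B_seq=7021 B_ack=185
After event 2: A_seq=363 A_ack=7021 B_seq=7021 B_ack=185
After event 3: A_seq=479 A_ack=7021 B_seq=7021 B_ack=185
After event 4: A_seq=479 A_ack=7021 B_seq=7021 B_ack=479
After event 5: A_seq=517 A_ack=7021 B_seq=7021 B_ack=517

Answer: 517 7021 7021 517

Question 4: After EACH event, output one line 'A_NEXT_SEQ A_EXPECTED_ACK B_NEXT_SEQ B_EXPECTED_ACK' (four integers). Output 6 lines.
185 7000 7000 185
185 7021 7021 185
363 7021 7021 185
479 7021 7021 185
479 7021 7021 479
517 7021 7021 517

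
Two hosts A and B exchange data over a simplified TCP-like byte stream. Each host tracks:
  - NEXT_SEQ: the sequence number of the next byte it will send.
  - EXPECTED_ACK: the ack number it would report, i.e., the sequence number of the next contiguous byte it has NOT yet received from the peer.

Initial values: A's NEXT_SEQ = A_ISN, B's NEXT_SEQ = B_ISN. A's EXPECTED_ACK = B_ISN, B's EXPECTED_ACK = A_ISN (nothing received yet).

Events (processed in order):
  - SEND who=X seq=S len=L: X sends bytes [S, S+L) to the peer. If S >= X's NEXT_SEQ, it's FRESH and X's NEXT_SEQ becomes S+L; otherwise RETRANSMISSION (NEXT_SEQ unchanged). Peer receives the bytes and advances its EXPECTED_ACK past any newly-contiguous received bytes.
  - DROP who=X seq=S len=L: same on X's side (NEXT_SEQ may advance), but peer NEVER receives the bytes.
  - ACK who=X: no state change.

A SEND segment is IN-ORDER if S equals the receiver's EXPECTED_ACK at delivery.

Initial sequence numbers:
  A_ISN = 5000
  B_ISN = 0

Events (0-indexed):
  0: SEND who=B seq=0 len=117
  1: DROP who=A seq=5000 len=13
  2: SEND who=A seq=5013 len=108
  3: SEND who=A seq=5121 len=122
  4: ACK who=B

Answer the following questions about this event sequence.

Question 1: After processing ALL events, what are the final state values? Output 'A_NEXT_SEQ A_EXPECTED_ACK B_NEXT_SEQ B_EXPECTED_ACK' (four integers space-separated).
Answer: 5243 117 117 5000

Derivation:
After event 0: A_seq=5000 A_ack=117 B_seq=117 B_ack=5000
After event 1: A_seq=5013 A_ack=117 B_seq=117 B_ack=5000
After event 2: A_seq=5121 A_ack=117 B_seq=117 B_ack=5000
After event 3: A_seq=5243 A_ack=117 B_seq=117 B_ack=5000
After event 4: A_seq=5243 A_ack=117 B_seq=117 B_ack=5000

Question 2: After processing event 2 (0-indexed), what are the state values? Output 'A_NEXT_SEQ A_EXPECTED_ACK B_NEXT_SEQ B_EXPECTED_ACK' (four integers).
After event 0: A_seq=5000 A_ack=117 B_seq=117 B_ack=5000
After event 1: A_seq=5013 A_ack=117 B_seq=117 B_ack=5000
After event 2: A_seq=5121 A_ack=117 B_seq=117 B_ack=5000

5121 117 117 5000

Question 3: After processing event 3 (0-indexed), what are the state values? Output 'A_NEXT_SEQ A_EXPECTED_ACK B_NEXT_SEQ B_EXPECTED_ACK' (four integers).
After event 0: A_seq=5000 A_ack=117 B_seq=117 B_ack=5000
After event 1: A_seq=5013 A_ack=117 B_seq=117 B_ack=5000
After event 2: A_seq=5121 A_ack=117 B_seq=117 B_ack=5000
After event 3: A_seq=5243 A_ack=117 B_seq=117 B_ack=5000

5243 117 117 5000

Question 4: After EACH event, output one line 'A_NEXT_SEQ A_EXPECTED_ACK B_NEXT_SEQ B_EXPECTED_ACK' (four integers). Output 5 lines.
5000 117 117 5000
5013 117 117 5000
5121 117 117 5000
5243 117 117 5000
5243 117 117 5000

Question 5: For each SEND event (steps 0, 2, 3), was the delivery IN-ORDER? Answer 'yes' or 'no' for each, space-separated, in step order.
Answer: yes no no

Derivation:
Step 0: SEND seq=0 -> in-order
Step 2: SEND seq=5013 -> out-of-order
Step 3: SEND seq=5121 -> out-of-order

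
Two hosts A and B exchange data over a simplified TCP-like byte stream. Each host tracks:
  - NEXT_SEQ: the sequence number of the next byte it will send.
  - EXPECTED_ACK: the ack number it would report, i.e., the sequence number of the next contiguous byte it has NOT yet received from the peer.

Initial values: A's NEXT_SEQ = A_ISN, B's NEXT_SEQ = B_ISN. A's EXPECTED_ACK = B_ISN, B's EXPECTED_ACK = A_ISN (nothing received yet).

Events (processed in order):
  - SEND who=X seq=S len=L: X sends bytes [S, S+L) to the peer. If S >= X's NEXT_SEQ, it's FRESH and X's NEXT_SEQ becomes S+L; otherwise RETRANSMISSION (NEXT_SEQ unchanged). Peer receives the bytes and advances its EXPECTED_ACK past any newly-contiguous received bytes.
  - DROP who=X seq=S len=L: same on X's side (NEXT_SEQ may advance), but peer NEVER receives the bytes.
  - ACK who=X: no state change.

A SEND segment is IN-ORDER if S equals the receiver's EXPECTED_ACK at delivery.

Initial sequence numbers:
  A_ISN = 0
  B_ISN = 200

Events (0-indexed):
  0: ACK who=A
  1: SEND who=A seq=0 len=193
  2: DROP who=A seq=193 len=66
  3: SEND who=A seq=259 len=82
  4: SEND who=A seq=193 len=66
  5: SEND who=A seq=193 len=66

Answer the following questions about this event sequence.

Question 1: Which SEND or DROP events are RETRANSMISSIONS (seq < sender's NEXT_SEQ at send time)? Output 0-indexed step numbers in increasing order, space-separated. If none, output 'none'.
Answer: 4 5

Derivation:
Step 1: SEND seq=0 -> fresh
Step 2: DROP seq=193 -> fresh
Step 3: SEND seq=259 -> fresh
Step 4: SEND seq=193 -> retransmit
Step 5: SEND seq=193 -> retransmit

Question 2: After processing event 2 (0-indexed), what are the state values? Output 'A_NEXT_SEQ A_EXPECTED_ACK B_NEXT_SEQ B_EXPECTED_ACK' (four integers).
After event 0: A_seq=0 A_ack=200 B_seq=200 B_ack=0
After event 1: A_seq=193 A_ack=200 B_seq=200 B_ack=193
After event 2: A_seq=259 A_ack=200 B_seq=200 B_ack=193

259 200 200 193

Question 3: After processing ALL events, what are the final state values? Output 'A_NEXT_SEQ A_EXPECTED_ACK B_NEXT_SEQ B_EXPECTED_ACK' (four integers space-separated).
After event 0: A_seq=0 A_ack=200 B_seq=200 B_ack=0
After event 1: A_seq=193 A_ack=200 B_seq=200 B_ack=193
After event 2: A_seq=259 A_ack=200 B_seq=200 B_ack=193
After event 3: A_seq=341 A_ack=200 B_seq=200 B_ack=193
After event 4: A_seq=341 A_ack=200 B_seq=200 B_ack=341
After event 5: A_seq=341 A_ack=200 B_seq=200 B_ack=341

Answer: 341 200 200 341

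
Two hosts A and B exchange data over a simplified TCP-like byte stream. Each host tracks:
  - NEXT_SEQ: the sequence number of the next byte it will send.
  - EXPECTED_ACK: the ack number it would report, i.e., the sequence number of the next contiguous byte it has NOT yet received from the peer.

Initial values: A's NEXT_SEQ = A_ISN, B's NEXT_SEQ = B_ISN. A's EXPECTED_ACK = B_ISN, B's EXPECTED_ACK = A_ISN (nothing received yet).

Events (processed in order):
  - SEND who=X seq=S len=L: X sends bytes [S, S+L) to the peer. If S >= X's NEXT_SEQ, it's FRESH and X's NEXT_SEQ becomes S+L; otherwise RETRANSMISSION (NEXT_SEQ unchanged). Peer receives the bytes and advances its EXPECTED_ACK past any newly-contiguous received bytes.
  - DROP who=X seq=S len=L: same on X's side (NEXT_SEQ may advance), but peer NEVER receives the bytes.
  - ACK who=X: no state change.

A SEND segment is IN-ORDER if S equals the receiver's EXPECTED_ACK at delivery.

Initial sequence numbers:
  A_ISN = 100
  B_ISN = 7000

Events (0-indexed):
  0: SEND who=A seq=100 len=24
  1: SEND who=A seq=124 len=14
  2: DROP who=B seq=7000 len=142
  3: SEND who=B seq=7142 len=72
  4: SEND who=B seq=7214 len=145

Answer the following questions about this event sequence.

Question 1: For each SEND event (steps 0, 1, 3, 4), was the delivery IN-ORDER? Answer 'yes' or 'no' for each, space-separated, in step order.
Step 0: SEND seq=100 -> in-order
Step 1: SEND seq=124 -> in-order
Step 3: SEND seq=7142 -> out-of-order
Step 4: SEND seq=7214 -> out-of-order

Answer: yes yes no no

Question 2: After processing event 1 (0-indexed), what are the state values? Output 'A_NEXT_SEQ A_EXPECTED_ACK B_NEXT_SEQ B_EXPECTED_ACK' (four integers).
After event 0: A_seq=124 A_ack=7000 B_seq=7000 B_ack=124
After event 1: A_seq=138 A_ack=7000 B_seq=7000 B_ack=138

138 7000 7000 138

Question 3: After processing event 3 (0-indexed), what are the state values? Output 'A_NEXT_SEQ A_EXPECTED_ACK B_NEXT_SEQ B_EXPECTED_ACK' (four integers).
After event 0: A_seq=124 A_ack=7000 B_seq=7000 B_ack=124
After event 1: A_seq=138 A_ack=7000 B_seq=7000 B_ack=138
After event 2: A_seq=138 A_ack=7000 B_seq=7142 B_ack=138
After event 3: A_seq=138 A_ack=7000 B_seq=7214 B_ack=138

138 7000 7214 138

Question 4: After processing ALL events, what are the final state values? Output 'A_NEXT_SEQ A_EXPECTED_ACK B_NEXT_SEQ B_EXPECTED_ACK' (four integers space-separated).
After event 0: A_seq=124 A_ack=7000 B_seq=7000 B_ack=124
After event 1: A_seq=138 A_ack=7000 B_seq=7000 B_ack=138
After event 2: A_seq=138 A_ack=7000 B_seq=7142 B_ack=138
After event 3: A_seq=138 A_ack=7000 B_seq=7214 B_ack=138
After event 4: A_seq=138 A_ack=7000 B_seq=7359 B_ack=138

Answer: 138 7000 7359 138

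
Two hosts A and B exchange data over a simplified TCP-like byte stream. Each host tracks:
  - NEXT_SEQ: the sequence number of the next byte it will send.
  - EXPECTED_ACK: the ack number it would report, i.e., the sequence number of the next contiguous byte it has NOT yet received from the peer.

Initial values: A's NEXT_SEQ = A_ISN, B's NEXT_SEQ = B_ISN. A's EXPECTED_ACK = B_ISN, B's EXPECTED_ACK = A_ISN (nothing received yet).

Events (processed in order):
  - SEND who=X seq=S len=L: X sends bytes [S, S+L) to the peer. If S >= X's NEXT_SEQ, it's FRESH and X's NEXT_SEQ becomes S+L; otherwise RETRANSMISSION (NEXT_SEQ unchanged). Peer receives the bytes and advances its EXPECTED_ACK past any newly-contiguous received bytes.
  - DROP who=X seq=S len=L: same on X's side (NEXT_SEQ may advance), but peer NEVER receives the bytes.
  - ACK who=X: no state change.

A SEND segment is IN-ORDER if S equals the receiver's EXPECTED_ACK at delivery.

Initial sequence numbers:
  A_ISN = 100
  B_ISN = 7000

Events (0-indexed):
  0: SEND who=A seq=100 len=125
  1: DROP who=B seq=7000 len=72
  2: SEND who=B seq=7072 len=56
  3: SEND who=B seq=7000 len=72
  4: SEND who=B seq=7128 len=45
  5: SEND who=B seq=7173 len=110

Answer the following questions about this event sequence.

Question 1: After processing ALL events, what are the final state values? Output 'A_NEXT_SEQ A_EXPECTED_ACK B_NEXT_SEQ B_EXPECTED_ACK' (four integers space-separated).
After event 0: A_seq=225 A_ack=7000 B_seq=7000 B_ack=225
After event 1: A_seq=225 A_ack=7000 B_seq=7072 B_ack=225
After event 2: A_seq=225 A_ack=7000 B_seq=7128 B_ack=225
After event 3: A_seq=225 A_ack=7128 B_seq=7128 B_ack=225
After event 4: A_seq=225 A_ack=7173 B_seq=7173 B_ack=225
After event 5: A_seq=225 A_ack=7283 B_seq=7283 B_ack=225

Answer: 225 7283 7283 225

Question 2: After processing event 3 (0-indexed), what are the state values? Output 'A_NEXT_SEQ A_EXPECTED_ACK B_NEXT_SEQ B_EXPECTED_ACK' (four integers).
After event 0: A_seq=225 A_ack=7000 B_seq=7000 B_ack=225
After event 1: A_seq=225 A_ack=7000 B_seq=7072 B_ack=225
After event 2: A_seq=225 A_ack=7000 B_seq=7128 B_ack=225
After event 3: A_seq=225 A_ack=7128 B_seq=7128 B_ack=225

225 7128 7128 225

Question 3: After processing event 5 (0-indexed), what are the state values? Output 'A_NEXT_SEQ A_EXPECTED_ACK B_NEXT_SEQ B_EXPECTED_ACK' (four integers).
After event 0: A_seq=225 A_ack=7000 B_seq=7000 B_ack=225
After event 1: A_seq=225 A_ack=7000 B_seq=7072 B_ack=225
After event 2: A_seq=225 A_ack=7000 B_seq=7128 B_ack=225
After event 3: A_seq=225 A_ack=7128 B_seq=7128 B_ack=225
After event 4: A_seq=225 A_ack=7173 B_seq=7173 B_ack=225
After event 5: A_seq=225 A_ack=7283 B_seq=7283 B_ack=225

225 7283 7283 225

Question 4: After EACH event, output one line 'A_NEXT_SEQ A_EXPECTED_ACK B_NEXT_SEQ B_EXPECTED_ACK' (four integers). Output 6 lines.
225 7000 7000 225
225 7000 7072 225
225 7000 7128 225
225 7128 7128 225
225 7173 7173 225
225 7283 7283 225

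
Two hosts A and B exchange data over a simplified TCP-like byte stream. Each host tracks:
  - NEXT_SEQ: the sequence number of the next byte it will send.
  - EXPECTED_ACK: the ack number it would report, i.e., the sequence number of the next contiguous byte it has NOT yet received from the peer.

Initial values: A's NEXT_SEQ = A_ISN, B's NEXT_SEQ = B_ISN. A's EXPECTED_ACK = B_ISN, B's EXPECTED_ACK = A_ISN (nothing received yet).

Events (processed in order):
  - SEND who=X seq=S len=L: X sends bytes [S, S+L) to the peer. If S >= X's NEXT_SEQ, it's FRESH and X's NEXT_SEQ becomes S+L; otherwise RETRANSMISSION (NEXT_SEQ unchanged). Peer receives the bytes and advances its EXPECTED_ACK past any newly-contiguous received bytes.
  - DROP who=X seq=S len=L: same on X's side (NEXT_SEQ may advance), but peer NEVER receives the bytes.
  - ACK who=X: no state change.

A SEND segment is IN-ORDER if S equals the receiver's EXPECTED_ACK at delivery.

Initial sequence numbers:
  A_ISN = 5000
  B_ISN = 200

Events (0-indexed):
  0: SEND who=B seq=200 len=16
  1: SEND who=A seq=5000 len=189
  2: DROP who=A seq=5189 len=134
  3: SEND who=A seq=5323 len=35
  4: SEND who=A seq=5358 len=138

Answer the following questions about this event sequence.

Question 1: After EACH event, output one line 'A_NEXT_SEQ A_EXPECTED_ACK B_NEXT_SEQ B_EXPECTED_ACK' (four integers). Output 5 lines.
5000 216 216 5000
5189 216 216 5189
5323 216 216 5189
5358 216 216 5189
5496 216 216 5189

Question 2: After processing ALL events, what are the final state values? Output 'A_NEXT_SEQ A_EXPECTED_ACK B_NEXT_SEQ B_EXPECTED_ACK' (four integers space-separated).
After event 0: A_seq=5000 A_ack=216 B_seq=216 B_ack=5000
After event 1: A_seq=5189 A_ack=216 B_seq=216 B_ack=5189
After event 2: A_seq=5323 A_ack=216 B_seq=216 B_ack=5189
After event 3: A_seq=5358 A_ack=216 B_seq=216 B_ack=5189
After event 4: A_seq=5496 A_ack=216 B_seq=216 B_ack=5189

Answer: 5496 216 216 5189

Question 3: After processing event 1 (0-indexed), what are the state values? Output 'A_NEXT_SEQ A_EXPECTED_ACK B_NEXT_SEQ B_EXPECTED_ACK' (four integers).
After event 0: A_seq=5000 A_ack=216 B_seq=216 B_ack=5000
After event 1: A_seq=5189 A_ack=216 B_seq=216 B_ack=5189

5189 216 216 5189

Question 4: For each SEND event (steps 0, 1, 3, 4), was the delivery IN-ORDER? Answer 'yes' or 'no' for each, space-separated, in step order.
Answer: yes yes no no

Derivation:
Step 0: SEND seq=200 -> in-order
Step 1: SEND seq=5000 -> in-order
Step 3: SEND seq=5323 -> out-of-order
Step 4: SEND seq=5358 -> out-of-order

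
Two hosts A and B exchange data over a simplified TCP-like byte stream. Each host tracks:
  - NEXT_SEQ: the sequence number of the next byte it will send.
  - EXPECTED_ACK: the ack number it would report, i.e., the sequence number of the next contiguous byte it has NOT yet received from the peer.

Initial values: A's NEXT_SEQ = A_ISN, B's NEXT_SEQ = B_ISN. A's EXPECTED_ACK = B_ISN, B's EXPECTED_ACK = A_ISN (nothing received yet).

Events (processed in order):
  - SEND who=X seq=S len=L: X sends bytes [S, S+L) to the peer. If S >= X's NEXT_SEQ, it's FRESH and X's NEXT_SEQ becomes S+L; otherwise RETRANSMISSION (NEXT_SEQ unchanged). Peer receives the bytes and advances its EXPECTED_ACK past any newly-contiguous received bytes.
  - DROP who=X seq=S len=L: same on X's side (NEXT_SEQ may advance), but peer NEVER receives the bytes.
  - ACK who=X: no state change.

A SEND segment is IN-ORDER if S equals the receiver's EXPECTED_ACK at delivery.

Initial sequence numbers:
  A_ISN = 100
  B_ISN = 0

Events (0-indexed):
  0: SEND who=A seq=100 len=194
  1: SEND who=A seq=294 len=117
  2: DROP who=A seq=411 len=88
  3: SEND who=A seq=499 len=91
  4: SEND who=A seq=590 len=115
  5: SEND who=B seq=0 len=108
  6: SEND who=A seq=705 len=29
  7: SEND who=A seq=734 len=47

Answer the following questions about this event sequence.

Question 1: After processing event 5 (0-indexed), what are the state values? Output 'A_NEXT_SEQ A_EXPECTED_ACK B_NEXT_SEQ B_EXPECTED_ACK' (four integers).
After event 0: A_seq=294 A_ack=0 B_seq=0 B_ack=294
After event 1: A_seq=411 A_ack=0 B_seq=0 B_ack=411
After event 2: A_seq=499 A_ack=0 B_seq=0 B_ack=411
After event 3: A_seq=590 A_ack=0 B_seq=0 B_ack=411
After event 4: A_seq=705 A_ack=0 B_seq=0 B_ack=411
After event 5: A_seq=705 A_ack=108 B_seq=108 B_ack=411

705 108 108 411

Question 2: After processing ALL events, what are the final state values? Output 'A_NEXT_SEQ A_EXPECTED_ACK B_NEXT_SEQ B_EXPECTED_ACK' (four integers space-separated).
After event 0: A_seq=294 A_ack=0 B_seq=0 B_ack=294
After event 1: A_seq=411 A_ack=0 B_seq=0 B_ack=411
After event 2: A_seq=499 A_ack=0 B_seq=0 B_ack=411
After event 3: A_seq=590 A_ack=0 B_seq=0 B_ack=411
After event 4: A_seq=705 A_ack=0 B_seq=0 B_ack=411
After event 5: A_seq=705 A_ack=108 B_seq=108 B_ack=411
After event 6: A_seq=734 A_ack=108 B_seq=108 B_ack=411
After event 7: A_seq=781 A_ack=108 B_seq=108 B_ack=411

Answer: 781 108 108 411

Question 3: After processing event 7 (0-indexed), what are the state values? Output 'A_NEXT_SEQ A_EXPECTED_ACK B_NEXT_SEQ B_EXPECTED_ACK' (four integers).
After event 0: A_seq=294 A_ack=0 B_seq=0 B_ack=294
After event 1: A_seq=411 A_ack=0 B_seq=0 B_ack=411
After event 2: A_seq=499 A_ack=0 B_seq=0 B_ack=411
After event 3: A_seq=590 A_ack=0 B_seq=0 B_ack=411
After event 4: A_seq=705 A_ack=0 B_seq=0 B_ack=411
After event 5: A_seq=705 A_ack=108 B_seq=108 B_ack=411
After event 6: A_seq=734 A_ack=108 B_seq=108 B_ack=411
After event 7: A_seq=781 A_ack=108 B_seq=108 B_ack=411

781 108 108 411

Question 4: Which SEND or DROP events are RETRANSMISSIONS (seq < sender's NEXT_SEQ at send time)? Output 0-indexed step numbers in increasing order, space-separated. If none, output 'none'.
Answer: none

Derivation:
Step 0: SEND seq=100 -> fresh
Step 1: SEND seq=294 -> fresh
Step 2: DROP seq=411 -> fresh
Step 3: SEND seq=499 -> fresh
Step 4: SEND seq=590 -> fresh
Step 5: SEND seq=0 -> fresh
Step 6: SEND seq=705 -> fresh
Step 7: SEND seq=734 -> fresh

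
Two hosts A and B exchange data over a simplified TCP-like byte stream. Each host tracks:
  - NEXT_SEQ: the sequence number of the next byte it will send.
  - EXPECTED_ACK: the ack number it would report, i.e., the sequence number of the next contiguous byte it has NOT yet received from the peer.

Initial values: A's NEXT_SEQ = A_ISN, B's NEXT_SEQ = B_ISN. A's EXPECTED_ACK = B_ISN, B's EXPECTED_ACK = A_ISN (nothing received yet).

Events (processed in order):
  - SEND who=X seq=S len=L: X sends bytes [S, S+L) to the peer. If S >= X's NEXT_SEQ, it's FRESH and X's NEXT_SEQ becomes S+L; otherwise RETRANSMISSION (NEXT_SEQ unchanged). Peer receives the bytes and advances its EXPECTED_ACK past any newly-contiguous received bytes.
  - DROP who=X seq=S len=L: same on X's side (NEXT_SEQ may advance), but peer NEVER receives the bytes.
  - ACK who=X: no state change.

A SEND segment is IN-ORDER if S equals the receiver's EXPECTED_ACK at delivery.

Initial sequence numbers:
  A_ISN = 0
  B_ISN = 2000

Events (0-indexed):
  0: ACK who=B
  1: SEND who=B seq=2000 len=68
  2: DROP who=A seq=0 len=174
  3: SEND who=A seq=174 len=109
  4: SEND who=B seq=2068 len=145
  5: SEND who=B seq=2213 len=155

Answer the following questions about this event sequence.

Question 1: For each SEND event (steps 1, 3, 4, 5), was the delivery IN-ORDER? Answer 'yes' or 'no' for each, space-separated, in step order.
Step 1: SEND seq=2000 -> in-order
Step 3: SEND seq=174 -> out-of-order
Step 4: SEND seq=2068 -> in-order
Step 5: SEND seq=2213 -> in-order

Answer: yes no yes yes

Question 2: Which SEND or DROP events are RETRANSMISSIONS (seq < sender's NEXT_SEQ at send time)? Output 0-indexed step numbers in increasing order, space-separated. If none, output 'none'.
Answer: none

Derivation:
Step 1: SEND seq=2000 -> fresh
Step 2: DROP seq=0 -> fresh
Step 3: SEND seq=174 -> fresh
Step 4: SEND seq=2068 -> fresh
Step 5: SEND seq=2213 -> fresh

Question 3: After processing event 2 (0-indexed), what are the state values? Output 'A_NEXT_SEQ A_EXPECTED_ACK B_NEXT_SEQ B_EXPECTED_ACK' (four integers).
After event 0: A_seq=0 A_ack=2000 B_seq=2000 B_ack=0
After event 1: A_seq=0 A_ack=2068 B_seq=2068 B_ack=0
After event 2: A_seq=174 A_ack=2068 B_seq=2068 B_ack=0

174 2068 2068 0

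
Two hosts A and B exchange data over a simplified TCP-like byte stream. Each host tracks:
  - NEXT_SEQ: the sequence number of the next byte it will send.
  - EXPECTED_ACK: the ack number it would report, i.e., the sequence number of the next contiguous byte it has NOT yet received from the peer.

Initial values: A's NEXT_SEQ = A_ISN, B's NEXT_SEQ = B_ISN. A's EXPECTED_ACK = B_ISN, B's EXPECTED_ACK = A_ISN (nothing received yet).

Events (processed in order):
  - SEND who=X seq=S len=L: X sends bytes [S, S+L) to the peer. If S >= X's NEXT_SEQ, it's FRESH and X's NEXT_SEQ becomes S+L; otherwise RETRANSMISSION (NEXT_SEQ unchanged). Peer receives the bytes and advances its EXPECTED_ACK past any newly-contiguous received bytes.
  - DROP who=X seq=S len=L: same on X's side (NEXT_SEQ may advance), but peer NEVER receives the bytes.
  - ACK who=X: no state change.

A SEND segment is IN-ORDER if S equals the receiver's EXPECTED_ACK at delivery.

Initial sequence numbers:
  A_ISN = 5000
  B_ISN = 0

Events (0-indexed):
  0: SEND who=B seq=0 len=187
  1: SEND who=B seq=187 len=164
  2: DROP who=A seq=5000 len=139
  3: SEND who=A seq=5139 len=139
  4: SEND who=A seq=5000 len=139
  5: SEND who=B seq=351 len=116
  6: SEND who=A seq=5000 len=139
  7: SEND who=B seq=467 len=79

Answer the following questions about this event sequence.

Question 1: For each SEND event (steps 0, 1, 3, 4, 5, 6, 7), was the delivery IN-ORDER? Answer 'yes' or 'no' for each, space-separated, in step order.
Step 0: SEND seq=0 -> in-order
Step 1: SEND seq=187 -> in-order
Step 3: SEND seq=5139 -> out-of-order
Step 4: SEND seq=5000 -> in-order
Step 5: SEND seq=351 -> in-order
Step 6: SEND seq=5000 -> out-of-order
Step 7: SEND seq=467 -> in-order

Answer: yes yes no yes yes no yes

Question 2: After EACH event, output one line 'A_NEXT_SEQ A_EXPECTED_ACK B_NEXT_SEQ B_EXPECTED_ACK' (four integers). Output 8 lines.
5000 187 187 5000
5000 351 351 5000
5139 351 351 5000
5278 351 351 5000
5278 351 351 5278
5278 467 467 5278
5278 467 467 5278
5278 546 546 5278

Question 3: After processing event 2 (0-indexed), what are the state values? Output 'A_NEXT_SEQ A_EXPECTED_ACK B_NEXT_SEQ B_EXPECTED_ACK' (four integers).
After event 0: A_seq=5000 A_ack=187 B_seq=187 B_ack=5000
After event 1: A_seq=5000 A_ack=351 B_seq=351 B_ack=5000
After event 2: A_seq=5139 A_ack=351 B_seq=351 B_ack=5000

5139 351 351 5000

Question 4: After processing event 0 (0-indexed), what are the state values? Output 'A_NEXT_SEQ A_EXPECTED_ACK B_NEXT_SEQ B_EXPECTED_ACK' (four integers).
After event 0: A_seq=5000 A_ack=187 B_seq=187 B_ack=5000

5000 187 187 5000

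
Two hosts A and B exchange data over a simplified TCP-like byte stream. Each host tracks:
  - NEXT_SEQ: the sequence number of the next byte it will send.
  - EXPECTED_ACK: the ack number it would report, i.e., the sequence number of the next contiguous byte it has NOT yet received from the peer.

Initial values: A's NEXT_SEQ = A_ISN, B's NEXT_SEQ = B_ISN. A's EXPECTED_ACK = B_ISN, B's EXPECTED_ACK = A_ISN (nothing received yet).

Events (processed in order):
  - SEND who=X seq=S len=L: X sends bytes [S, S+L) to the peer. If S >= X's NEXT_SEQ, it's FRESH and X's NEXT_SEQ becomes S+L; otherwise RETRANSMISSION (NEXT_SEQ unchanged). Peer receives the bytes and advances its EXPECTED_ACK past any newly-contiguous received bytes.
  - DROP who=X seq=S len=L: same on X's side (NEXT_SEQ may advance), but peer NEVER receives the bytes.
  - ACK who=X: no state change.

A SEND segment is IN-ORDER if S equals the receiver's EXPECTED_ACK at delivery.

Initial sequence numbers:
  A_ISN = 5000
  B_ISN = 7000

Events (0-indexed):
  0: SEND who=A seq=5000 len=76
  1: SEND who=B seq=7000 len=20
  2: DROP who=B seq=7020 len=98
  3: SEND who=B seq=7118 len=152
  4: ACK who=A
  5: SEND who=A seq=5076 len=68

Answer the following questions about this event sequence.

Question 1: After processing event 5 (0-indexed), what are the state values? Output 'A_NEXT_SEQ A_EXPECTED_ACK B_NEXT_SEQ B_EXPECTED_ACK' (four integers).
After event 0: A_seq=5076 A_ack=7000 B_seq=7000 B_ack=5076
After event 1: A_seq=5076 A_ack=7020 B_seq=7020 B_ack=5076
After event 2: A_seq=5076 A_ack=7020 B_seq=7118 B_ack=5076
After event 3: A_seq=5076 A_ack=7020 B_seq=7270 B_ack=5076
After event 4: A_seq=5076 A_ack=7020 B_seq=7270 B_ack=5076
After event 5: A_seq=5144 A_ack=7020 B_seq=7270 B_ack=5144

5144 7020 7270 5144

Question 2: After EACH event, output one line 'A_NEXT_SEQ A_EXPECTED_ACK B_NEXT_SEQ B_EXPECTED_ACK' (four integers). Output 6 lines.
5076 7000 7000 5076
5076 7020 7020 5076
5076 7020 7118 5076
5076 7020 7270 5076
5076 7020 7270 5076
5144 7020 7270 5144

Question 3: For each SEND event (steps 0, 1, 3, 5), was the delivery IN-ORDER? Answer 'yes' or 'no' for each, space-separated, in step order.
Step 0: SEND seq=5000 -> in-order
Step 1: SEND seq=7000 -> in-order
Step 3: SEND seq=7118 -> out-of-order
Step 5: SEND seq=5076 -> in-order

Answer: yes yes no yes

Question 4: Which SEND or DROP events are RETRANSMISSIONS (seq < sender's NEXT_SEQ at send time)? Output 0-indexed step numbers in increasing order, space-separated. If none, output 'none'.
Answer: none

Derivation:
Step 0: SEND seq=5000 -> fresh
Step 1: SEND seq=7000 -> fresh
Step 2: DROP seq=7020 -> fresh
Step 3: SEND seq=7118 -> fresh
Step 5: SEND seq=5076 -> fresh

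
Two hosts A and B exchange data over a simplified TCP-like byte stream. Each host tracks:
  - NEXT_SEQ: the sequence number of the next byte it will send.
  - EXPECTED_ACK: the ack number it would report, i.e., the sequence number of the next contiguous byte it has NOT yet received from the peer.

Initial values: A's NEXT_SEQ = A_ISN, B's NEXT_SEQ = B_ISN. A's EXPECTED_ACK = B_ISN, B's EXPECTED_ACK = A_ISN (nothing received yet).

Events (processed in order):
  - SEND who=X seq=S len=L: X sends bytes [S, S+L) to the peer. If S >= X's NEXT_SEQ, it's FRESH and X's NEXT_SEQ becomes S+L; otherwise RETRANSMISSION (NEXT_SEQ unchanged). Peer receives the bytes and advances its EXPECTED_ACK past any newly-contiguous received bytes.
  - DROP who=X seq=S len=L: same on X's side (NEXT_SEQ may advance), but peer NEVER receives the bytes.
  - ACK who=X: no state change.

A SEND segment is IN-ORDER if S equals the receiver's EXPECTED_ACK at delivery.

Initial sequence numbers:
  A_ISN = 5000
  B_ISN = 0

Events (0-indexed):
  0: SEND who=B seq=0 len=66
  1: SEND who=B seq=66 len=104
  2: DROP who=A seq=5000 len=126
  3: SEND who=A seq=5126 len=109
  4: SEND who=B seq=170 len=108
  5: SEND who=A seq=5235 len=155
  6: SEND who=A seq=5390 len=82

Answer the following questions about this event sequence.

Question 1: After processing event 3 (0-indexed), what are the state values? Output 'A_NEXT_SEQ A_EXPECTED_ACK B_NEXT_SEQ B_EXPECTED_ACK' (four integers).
After event 0: A_seq=5000 A_ack=66 B_seq=66 B_ack=5000
After event 1: A_seq=5000 A_ack=170 B_seq=170 B_ack=5000
After event 2: A_seq=5126 A_ack=170 B_seq=170 B_ack=5000
After event 3: A_seq=5235 A_ack=170 B_seq=170 B_ack=5000

5235 170 170 5000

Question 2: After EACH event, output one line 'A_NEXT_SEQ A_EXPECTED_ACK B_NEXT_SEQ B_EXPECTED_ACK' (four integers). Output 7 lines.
5000 66 66 5000
5000 170 170 5000
5126 170 170 5000
5235 170 170 5000
5235 278 278 5000
5390 278 278 5000
5472 278 278 5000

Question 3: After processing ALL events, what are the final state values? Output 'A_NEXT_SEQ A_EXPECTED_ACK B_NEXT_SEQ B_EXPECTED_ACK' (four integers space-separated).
After event 0: A_seq=5000 A_ack=66 B_seq=66 B_ack=5000
After event 1: A_seq=5000 A_ack=170 B_seq=170 B_ack=5000
After event 2: A_seq=5126 A_ack=170 B_seq=170 B_ack=5000
After event 3: A_seq=5235 A_ack=170 B_seq=170 B_ack=5000
After event 4: A_seq=5235 A_ack=278 B_seq=278 B_ack=5000
After event 5: A_seq=5390 A_ack=278 B_seq=278 B_ack=5000
After event 6: A_seq=5472 A_ack=278 B_seq=278 B_ack=5000

Answer: 5472 278 278 5000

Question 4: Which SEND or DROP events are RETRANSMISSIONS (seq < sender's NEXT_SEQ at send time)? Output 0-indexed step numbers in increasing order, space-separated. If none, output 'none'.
Step 0: SEND seq=0 -> fresh
Step 1: SEND seq=66 -> fresh
Step 2: DROP seq=5000 -> fresh
Step 3: SEND seq=5126 -> fresh
Step 4: SEND seq=170 -> fresh
Step 5: SEND seq=5235 -> fresh
Step 6: SEND seq=5390 -> fresh

Answer: none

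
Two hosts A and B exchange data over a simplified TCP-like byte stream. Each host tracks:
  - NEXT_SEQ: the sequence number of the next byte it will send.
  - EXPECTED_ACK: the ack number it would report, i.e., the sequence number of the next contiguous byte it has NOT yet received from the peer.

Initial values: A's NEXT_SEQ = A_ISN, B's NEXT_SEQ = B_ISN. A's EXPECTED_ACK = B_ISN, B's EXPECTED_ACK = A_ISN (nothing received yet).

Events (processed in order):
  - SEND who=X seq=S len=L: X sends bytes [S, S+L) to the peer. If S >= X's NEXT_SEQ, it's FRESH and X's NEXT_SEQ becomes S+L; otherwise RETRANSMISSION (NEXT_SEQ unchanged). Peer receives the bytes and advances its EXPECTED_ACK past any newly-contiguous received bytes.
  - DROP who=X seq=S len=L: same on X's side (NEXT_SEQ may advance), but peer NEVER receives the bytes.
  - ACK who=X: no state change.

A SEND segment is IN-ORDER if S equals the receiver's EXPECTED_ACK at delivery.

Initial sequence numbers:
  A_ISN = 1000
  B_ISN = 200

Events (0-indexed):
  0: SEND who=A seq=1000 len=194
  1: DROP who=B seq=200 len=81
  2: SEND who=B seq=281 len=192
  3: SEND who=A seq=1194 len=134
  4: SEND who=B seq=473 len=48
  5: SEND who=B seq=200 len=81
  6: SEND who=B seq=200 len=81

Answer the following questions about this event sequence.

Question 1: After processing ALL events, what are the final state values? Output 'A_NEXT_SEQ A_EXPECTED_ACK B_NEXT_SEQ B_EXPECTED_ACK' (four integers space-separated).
After event 0: A_seq=1194 A_ack=200 B_seq=200 B_ack=1194
After event 1: A_seq=1194 A_ack=200 B_seq=281 B_ack=1194
After event 2: A_seq=1194 A_ack=200 B_seq=473 B_ack=1194
After event 3: A_seq=1328 A_ack=200 B_seq=473 B_ack=1328
After event 4: A_seq=1328 A_ack=200 B_seq=521 B_ack=1328
After event 5: A_seq=1328 A_ack=521 B_seq=521 B_ack=1328
After event 6: A_seq=1328 A_ack=521 B_seq=521 B_ack=1328

Answer: 1328 521 521 1328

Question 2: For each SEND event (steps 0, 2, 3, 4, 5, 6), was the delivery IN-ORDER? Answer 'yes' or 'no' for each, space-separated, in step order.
Answer: yes no yes no yes no

Derivation:
Step 0: SEND seq=1000 -> in-order
Step 2: SEND seq=281 -> out-of-order
Step 3: SEND seq=1194 -> in-order
Step 4: SEND seq=473 -> out-of-order
Step 5: SEND seq=200 -> in-order
Step 6: SEND seq=200 -> out-of-order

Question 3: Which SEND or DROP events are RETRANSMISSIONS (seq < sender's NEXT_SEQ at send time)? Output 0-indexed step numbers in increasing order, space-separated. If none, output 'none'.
Step 0: SEND seq=1000 -> fresh
Step 1: DROP seq=200 -> fresh
Step 2: SEND seq=281 -> fresh
Step 3: SEND seq=1194 -> fresh
Step 4: SEND seq=473 -> fresh
Step 5: SEND seq=200 -> retransmit
Step 6: SEND seq=200 -> retransmit

Answer: 5 6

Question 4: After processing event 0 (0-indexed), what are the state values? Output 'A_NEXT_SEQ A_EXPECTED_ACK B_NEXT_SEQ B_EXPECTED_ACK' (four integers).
After event 0: A_seq=1194 A_ack=200 B_seq=200 B_ack=1194

1194 200 200 1194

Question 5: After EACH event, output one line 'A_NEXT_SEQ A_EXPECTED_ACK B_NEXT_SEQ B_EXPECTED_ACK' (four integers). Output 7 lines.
1194 200 200 1194
1194 200 281 1194
1194 200 473 1194
1328 200 473 1328
1328 200 521 1328
1328 521 521 1328
1328 521 521 1328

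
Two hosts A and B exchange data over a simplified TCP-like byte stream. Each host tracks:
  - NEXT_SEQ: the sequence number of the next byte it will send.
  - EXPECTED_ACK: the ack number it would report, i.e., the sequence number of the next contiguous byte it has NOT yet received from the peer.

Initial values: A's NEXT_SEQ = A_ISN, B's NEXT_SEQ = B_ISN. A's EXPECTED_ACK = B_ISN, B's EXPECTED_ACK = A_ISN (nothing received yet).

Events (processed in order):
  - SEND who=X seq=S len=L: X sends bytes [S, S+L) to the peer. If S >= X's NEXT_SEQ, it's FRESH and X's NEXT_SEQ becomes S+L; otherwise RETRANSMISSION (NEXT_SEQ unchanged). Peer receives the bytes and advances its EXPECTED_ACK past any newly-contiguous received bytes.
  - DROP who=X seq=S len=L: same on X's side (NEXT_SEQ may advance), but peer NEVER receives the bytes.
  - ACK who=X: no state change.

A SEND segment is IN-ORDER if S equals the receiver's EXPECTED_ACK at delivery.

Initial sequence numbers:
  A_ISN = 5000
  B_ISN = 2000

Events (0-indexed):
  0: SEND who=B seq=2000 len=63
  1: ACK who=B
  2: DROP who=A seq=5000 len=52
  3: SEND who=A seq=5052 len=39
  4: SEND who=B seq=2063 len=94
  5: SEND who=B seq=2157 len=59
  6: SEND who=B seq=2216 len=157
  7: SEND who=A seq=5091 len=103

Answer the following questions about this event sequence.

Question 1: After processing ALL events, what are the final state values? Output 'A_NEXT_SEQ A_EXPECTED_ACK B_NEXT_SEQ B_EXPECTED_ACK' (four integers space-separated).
Answer: 5194 2373 2373 5000

Derivation:
After event 0: A_seq=5000 A_ack=2063 B_seq=2063 B_ack=5000
After event 1: A_seq=5000 A_ack=2063 B_seq=2063 B_ack=5000
After event 2: A_seq=5052 A_ack=2063 B_seq=2063 B_ack=5000
After event 3: A_seq=5091 A_ack=2063 B_seq=2063 B_ack=5000
After event 4: A_seq=5091 A_ack=2157 B_seq=2157 B_ack=5000
After event 5: A_seq=5091 A_ack=2216 B_seq=2216 B_ack=5000
After event 6: A_seq=5091 A_ack=2373 B_seq=2373 B_ack=5000
After event 7: A_seq=5194 A_ack=2373 B_seq=2373 B_ack=5000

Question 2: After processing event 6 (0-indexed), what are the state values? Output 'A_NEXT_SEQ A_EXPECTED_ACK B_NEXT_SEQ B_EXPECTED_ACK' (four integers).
After event 0: A_seq=5000 A_ack=2063 B_seq=2063 B_ack=5000
After event 1: A_seq=5000 A_ack=2063 B_seq=2063 B_ack=5000
After event 2: A_seq=5052 A_ack=2063 B_seq=2063 B_ack=5000
After event 3: A_seq=5091 A_ack=2063 B_seq=2063 B_ack=5000
After event 4: A_seq=5091 A_ack=2157 B_seq=2157 B_ack=5000
After event 5: A_seq=5091 A_ack=2216 B_seq=2216 B_ack=5000
After event 6: A_seq=5091 A_ack=2373 B_seq=2373 B_ack=5000

5091 2373 2373 5000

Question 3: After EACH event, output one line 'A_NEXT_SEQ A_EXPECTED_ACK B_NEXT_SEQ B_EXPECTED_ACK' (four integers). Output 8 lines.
5000 2063 2063 5000
5000 2063 2063 5000
5052 2063 2063 5000
5091 2063 2063 5000
5091 2157 2157 5000
5091 2216 2216 5000
5091 2373 2373 5000
5194 2373 2373 5000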